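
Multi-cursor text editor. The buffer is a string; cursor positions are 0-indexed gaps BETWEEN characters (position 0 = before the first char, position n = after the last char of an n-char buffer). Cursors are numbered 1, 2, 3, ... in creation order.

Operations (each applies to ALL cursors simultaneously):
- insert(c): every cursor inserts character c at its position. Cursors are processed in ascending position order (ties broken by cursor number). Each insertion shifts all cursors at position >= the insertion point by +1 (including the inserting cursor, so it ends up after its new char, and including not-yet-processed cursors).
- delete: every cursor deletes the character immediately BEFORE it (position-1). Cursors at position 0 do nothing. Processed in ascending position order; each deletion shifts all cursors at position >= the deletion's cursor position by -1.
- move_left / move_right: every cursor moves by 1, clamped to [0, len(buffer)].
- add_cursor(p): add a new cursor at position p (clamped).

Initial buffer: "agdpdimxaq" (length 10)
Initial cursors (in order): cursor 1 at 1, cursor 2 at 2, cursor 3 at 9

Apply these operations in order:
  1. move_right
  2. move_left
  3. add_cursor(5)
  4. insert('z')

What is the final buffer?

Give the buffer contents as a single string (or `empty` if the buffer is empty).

After op 1 (move_right): buffer="agdpdimxaq" (len 10), cursors c1@2 c2@3 c3@10, authorship ..........
After op 2 (move_left): buffer="agdpdimxaq" (len 10), cursors c1@1 c2@2 c3@9, authorship ..........
After op 3 (add_cursor(5)): buffer="agdpdimxaq" (len 10), cursors c1@1 c2@2 c4@5 c3@9, authorship ..........
After op 4 (insert('z')): buffer="azgzdpdzimxazq" (len 14), cursors c1@2 c2@4 c4@8 c3@13, authorship .1.2...4....3.

Answer: azgzdpdzimxazq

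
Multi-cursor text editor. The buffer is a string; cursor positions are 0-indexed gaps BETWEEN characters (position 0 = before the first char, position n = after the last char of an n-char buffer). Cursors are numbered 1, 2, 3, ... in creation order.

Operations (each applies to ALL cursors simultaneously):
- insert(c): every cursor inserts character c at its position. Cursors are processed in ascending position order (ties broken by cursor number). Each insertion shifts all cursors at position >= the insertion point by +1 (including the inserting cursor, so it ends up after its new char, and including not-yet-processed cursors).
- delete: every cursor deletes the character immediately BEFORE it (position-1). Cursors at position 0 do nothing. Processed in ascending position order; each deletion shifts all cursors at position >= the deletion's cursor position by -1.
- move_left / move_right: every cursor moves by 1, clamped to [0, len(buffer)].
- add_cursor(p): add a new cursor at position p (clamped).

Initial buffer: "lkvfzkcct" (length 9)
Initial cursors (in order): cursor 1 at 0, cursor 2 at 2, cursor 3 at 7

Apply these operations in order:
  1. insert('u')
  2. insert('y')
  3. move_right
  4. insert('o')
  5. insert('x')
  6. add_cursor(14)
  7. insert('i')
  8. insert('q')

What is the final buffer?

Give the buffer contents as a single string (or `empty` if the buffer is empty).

Answer: uyloxiqkuyvoxiqfzkiqcuycoxiqt

Derivation:
After op 1 (insert('u')): buffer="ulkuvfzkcuct" (len 12), cursors c1@1 c2@4 c3@10, authorship 1..2.....3..
After op 2 (insert('y')): buffer="uylkuyvfzkcuyct" (len 15), cursors c1@2 c2@6 c3@13, authorship 11..22.....33..
After op 3 (move_right): buffer="uylkuyvfzkcuyct" (len 15), cursors c1@3 c2@7 c3@14, authorship 11..22.....33..
After op 4 (insert('o')): buffer="uylokuyvofzkcuycot" (len 18), cursors c1@4 c2@9 c3@17, authorship 11.1.22.2....33.3.
After op 5 (insert('x')): buffer="uyloxkuyvoxfzkcuycoxt" (len 21), cursors c1@5 c2@11 c3@20, authorship 11.11.22.22....33.33.
After op 6 (add_cursor(14)): buffer="uyloxkuyvoxfzkcuycoxt" (len 21), cursors c1@5 c2@11 c4@14 c3@20, authorship 11.11.22.22....33.33.
After op 7 (insert('i')): buffer="uyloxikuyvoxifzkicuycoxit" (len 25), cursors c1@6 c2@13 c4@17 c3@24, authorship 11.111.22.222...4.33.333.
After op 8 (insert('q')): buffer="uyloxiqkuyvoxiqfzkiqcuycoxiqt" (len 29), cursors c1@7 c2@15 c4@20 c3@28, authorship 11.1111.22.2222...44.33.3333.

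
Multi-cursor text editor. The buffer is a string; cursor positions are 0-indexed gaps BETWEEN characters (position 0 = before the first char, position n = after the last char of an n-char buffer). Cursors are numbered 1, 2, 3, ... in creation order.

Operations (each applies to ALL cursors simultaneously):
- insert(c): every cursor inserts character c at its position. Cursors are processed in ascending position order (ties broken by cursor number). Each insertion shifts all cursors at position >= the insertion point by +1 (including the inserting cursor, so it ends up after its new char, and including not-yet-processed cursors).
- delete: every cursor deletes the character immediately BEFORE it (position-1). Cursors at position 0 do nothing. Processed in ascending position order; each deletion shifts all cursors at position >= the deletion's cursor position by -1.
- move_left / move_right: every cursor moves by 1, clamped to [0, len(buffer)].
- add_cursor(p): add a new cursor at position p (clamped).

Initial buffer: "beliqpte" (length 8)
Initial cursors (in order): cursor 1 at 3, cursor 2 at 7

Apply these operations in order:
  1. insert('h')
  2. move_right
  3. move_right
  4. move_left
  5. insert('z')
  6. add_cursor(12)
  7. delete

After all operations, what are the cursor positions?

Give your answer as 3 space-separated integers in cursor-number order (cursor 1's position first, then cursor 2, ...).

Answer: 5 9 9

Derivation:
After op 1 (insert('h')): buffer="belhiqpthe" (len 10), cursors c1@4 c2@9, authorship ...1....2.
After op 2 (move_right): buffer="belhiqpthe" (len 10), cursors c1@5 c2@10, authorship ...1....2.
After op 3 (move_right): buffer="belhiqpthe" (len 10), cursors c1@6 c2@10, authorship ...1....2.
After op 4 (move_left): buffer="belhiqpthe" (len 10), cursors c1@5 c2@9, authorship ...1....2.
After op 5 (insert('z')): buffer="belhizqpthze" (len 12), cursors c1@6 c2@11, authorship ...1.1...22.
After op 6 (add_cursor(12)): buffer="belhizqpthze" (len 12), cursors c1@6 c2@11 c3@12, authorship ...1.1...22.
After op 7 (delete): buffer="belhiqpth" (len 9), cursors c1@5 c2@9 c3@9, authorship ...1....2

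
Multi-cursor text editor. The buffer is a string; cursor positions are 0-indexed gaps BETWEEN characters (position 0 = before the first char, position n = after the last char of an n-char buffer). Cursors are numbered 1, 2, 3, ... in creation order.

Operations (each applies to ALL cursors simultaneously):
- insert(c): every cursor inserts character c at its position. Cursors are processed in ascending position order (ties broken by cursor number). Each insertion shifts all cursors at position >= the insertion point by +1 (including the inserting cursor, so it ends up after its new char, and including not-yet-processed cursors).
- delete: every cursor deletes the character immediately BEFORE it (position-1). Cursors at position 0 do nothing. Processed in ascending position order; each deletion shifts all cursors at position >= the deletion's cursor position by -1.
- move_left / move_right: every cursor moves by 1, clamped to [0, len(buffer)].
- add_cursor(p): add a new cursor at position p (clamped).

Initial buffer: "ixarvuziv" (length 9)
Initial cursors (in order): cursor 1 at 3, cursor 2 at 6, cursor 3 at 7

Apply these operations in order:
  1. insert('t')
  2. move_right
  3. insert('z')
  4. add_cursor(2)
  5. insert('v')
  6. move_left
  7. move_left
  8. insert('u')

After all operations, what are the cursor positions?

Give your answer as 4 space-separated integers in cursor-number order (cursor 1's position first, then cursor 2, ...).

After op 1 (insert('t')): buffer="ixatrvutztiv" (len 12), cursors c1@4 c2@8 c3@10, authorship ...1...2.3..
After op 2 (move_right): buffer="ixatrvutztiv" (len 12), cursors c1@5 c2@9 c3@11, authorship ...1...2.3..
After op 3 (insert('z')): buffer="ixatrzvutzztizv" (len 15), cursors c1@6 c2@11 c3@14, authorship ...1.1..2.23.3.
After op 4 (add_cursor(2)): buffer="ixatrzvutzztizv" (len 15), cursors c4@2 c1@6 c2@11 c3@14, authorship ...1.1..2.23.3.
After op 5 (insert('v')): buffer="ixvatrzvvutzzvtizvv" (len 19), cursors c4@3 c1@8 c2@14 c3@18, authorship ..4.1.11..2.223.33.
After op 6 (move_left): buffer="ixvatrzvvutzzvtizvv" (len 19), cursors c4@2 c1@7 c2@13 c3@17, authorship ..4.1.11..2.223.33.
After op 7 (move_left): buffer="ixvatrzvvutzzvtizvv" (len 19), cursors c4@1 c1@6 c2@12 c3@16, authorship ..4.1.11..2.223.33.
After op 8 (insert('u')): buffer="iuxvatruzvvutzuzvtiuzvv" (len 23), cursors c4@2 c1@8 c2@15 c3@20, authorship .4.4.1.111..2.2223.333.

Answer: 8 15 20 2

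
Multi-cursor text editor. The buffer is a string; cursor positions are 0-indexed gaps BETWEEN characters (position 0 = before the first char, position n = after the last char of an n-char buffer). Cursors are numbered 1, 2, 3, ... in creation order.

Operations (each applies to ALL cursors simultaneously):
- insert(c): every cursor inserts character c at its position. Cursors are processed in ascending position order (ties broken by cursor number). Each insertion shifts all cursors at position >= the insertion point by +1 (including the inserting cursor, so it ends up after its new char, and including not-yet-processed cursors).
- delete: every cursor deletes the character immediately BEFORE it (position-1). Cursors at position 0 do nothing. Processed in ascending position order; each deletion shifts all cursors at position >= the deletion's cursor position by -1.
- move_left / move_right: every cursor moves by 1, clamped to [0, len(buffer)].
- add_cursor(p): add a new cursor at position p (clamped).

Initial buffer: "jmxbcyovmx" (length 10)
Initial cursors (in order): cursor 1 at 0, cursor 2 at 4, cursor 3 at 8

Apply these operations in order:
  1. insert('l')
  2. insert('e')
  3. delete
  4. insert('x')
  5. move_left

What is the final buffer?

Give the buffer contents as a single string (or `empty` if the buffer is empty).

After op 1 (insert('l')): buffer="ljmxblcyovlmx" (len 13), cursors c1@1 c2@6 c3@11, authorship 1....2....3..
After op 2 (insert('e')): buffer="lejmxblecyovlemx" (len 16), cursors c1@2 c2@8 c3@14, authorship 11....22....33..
After op 3 (delete): buffer="ljmxblcyovlmx" (len 13), cursors c1@1 c2@6 c3@11, authorship 1....2....3..
After op 4 (insert('x')): buffer="lxjmxblxcyovlxmx" (len 16), cursors c1@2 c2@8 c3@14, authorship 11....22....33..
After op 5 (move_left): buffer="lxjmxblxcyovlxmx" (len 16), cursors c1@1 c2@7 c3@13, authorship 11....22....33..

Answer: lxjmxblxcyovlxmx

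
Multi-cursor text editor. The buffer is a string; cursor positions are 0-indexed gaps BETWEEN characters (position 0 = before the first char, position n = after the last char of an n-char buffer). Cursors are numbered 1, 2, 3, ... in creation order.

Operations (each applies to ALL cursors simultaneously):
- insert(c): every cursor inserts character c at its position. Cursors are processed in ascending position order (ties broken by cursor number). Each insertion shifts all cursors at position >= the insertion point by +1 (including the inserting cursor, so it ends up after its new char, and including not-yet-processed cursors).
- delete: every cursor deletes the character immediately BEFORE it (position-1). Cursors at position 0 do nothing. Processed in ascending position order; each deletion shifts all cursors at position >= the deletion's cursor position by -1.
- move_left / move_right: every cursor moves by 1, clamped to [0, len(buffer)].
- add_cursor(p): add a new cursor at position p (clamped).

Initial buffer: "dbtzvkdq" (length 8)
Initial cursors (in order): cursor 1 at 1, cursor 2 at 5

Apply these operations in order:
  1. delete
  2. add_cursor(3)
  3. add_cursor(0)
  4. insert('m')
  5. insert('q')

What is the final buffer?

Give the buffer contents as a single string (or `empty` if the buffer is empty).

Answer: mmqqbtzmmqqkdq

Derivation:
After op 1 (delete): buffer="btzkdq" (len 6), cursors c1@0 c2@3, authorship ......
After op 2 (add_cursor(3)): buffer="btzkdq" (len 6), cursors c1@0 c2@3 c3@3, authorship ......
After op 3 (add_cursor(0)): buffer="btzkdq" (len 6), cursors c1@0 c4@0 c2@3 c3@3, authorship ......
After op 4 (insert('m')): buffer="mmbtzmmkdq" (len 10), cursors c1@2 c4@2 c2@7 c3@7, authorship 14...23...
After op 5 (insert('q')): buffer="mmqqbtzmmqqkdq" (len 14), cursors c1@4 c4@4 c2@11 c3@11, authorship 1414...2323...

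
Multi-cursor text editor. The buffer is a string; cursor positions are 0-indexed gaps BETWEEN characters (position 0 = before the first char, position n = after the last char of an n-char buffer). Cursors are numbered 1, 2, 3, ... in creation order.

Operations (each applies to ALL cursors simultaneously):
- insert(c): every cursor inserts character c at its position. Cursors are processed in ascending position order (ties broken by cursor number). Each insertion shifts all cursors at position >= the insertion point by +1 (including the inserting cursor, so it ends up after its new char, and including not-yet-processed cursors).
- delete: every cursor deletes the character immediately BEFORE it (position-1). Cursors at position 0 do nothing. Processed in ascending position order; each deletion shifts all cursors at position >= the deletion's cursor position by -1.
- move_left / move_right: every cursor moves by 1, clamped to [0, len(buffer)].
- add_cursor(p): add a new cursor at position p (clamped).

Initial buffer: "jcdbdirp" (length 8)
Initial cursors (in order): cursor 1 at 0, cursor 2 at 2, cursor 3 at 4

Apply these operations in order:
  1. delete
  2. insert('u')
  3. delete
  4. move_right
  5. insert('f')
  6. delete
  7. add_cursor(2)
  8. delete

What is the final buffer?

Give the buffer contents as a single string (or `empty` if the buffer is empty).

After op 1 (delete): buffer="jddirp" (len 6), cursors c1@0 c2@1 c3@2, authorship ......
After op 2 (insert('u')): buffer="ujududirp" (len 9), cursors c1@1 c2@3 c3@5, authorship 1.2.3....
After op 3 (delete): buffer="jddirp" (len 6), cursors c1@0 c2@1 c3@2, authorship ......
After op 4 (move_right): buffer="jddirp" (len 6), cursors c1@1 c2@2 c3@3, authorship ......
After op 5 (insert('f')): buffer="jfdfdfirp" (len 9), cursors c1@2 c2@4 c3@6, authorship .1.2.3...
After op 6 (delete): buffer="jddirp" (len 6), cursors c1@1 c2@2 c3@3, authorship ......
After op 7 (add_cursor(2)): buffer="jddirp" (len 6), cursors c1@1 c2@2 c4@2 c3@3, authorship ......
After op 8 (delete): buffer="irp" (len 3), cursors c1@0 c2@0 c3@0 c4@0, authorship ...

Answer: irp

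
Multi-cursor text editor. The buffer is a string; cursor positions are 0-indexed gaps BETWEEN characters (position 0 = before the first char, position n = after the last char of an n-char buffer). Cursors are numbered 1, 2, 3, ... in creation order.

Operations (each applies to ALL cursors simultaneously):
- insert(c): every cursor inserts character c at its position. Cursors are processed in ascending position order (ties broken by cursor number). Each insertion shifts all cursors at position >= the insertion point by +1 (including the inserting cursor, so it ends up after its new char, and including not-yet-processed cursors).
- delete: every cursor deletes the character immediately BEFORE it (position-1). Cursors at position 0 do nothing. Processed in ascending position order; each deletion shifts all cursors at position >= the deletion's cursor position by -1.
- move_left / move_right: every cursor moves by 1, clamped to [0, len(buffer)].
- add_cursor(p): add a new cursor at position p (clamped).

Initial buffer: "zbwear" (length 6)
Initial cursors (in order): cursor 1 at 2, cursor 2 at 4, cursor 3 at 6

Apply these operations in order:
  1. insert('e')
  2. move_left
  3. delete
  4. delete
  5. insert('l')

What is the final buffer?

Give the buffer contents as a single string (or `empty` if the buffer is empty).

After op 1 (insert('e')): buffer="zbeweeare" (len 9), cursors c1@3 c2@6 c3@9, authorship ..1..2..3
After op 2 (move_left): buffer="zbeweeare" (len 9), cursors c1@2 c2@5 c3@8, authorship ..1..2..3
After op 3 (delete): buffer="zeweae" (len 6), cursors c1@1 c2@3 c3@5, authorship .1.2.3
After op 4 (delete): buffer="eee" (len 3), cursors c1@0 c2@1 c3@2, authorship 123
After op 5 (insert('l')): buffer="lelele" (len 6), cursors c1@1 c2@3 c3@5, authorship 112233

Answer: lelele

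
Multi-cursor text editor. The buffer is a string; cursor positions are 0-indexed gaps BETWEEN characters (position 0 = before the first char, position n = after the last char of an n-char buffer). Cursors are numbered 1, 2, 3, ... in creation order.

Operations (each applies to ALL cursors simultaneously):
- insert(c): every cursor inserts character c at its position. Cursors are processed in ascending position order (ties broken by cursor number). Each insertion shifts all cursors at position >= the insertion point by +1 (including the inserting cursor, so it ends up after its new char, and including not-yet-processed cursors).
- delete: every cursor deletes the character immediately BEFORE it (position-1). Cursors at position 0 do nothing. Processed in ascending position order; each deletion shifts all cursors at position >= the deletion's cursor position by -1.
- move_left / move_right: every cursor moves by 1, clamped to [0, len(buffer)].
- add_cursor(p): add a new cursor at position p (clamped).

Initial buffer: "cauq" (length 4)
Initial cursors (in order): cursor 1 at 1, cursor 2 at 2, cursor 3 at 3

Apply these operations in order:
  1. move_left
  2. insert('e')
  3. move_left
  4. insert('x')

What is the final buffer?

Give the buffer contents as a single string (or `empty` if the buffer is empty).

Answer: xecxeaxeuq

Derivation:
After op 1 (move_left): buffer="cauq" (len 4), cursors c1@0 c2@1 c3@2, authorship ....
After op 2 (insert('e')): buffer="eceaeuq" (len 7), cursors c1@1 c2@3 c3@5, authorship 1.2.3..
After op 3 (move_left): buffer="eceaeuq" (len 7), cursors c1@0 c2@2 c3@4, authorship 1.2.3..
After op 4 (insert('x')): buffer="xecxeaxeuq" (len 10), cursors c1@1 c2@4 c3@7, authorship 11.22.33..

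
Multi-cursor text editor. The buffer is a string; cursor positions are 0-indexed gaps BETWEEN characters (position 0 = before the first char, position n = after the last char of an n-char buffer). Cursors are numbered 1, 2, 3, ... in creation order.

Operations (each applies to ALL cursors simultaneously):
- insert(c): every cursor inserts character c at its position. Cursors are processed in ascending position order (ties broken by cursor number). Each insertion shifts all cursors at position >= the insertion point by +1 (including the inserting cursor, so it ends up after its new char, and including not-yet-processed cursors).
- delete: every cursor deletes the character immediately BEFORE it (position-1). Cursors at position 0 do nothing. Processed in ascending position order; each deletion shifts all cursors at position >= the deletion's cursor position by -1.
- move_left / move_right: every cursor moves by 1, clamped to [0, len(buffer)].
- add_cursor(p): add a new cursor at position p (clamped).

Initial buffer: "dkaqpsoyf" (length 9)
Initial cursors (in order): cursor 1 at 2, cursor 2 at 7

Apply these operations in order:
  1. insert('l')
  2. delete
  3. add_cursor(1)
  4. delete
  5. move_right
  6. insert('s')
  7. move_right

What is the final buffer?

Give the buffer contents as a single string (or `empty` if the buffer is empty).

Answer: assqpsysf

Derivation:
After op 1 (insert('l')): buffer="dklaqpsolyf" (len 11), cursors c1@3 c2@9, authorship ..1.....2..
After op 2 (delete): buffer="dkaqpsoyf" (len 9), cursors c1@2 c2@7, authorship .........
After op 3 (add_cursor(1)): buffer="dkaqpsoyf" (len 9), cursors c3@1 c1@2 c2@7, authorship .........
After op 4 (delete): buffer="aqpsyf" (len 6), cursors c1@0 c3@0 c2@4, authorship ......
After op 5 (move_right): buffer="aqpsyf" (len 6), cursors c1@1 c3@1 c2@5, authorship ......
After op 6 (insert('s')): buffer="assqpsysf" (len 9), cursors c1@3 c3@3 c2@8, authorship .13....2.
After op 7 (move_right): buffer="assqpsysf" (len 9), cursors c1@4 c3@4 c2@9, authorship .13....2.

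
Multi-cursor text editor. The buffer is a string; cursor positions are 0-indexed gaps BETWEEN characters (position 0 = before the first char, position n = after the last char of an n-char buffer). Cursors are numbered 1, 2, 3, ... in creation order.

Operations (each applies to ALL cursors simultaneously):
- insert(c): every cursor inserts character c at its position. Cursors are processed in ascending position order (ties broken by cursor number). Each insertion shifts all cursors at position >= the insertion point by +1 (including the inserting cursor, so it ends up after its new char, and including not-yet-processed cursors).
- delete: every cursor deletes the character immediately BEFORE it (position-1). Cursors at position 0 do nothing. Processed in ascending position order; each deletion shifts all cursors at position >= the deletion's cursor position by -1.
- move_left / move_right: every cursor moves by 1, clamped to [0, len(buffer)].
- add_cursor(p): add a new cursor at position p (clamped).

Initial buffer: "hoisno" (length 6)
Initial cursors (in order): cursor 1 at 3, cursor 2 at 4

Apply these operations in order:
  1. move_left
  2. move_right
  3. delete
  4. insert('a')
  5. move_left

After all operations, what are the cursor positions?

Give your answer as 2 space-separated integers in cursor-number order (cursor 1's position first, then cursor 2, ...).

After op 1 (move_left): buffer="hoisno" (len 6), cursors c1@2 c2@3, authorship ......
After op 2 (move_right): buffer="hoisno" (len 6), cursors c1@3 c2@4, authorship ......
After op 3 (delete): buffer="hono" (len 4), cursors c1@2 c2@2, authorship ....
After op 4 (insert('a')): buffer="hoaano" (len 6), cursors c1@4 c2@4, authorship ..12..
After op 5 (move_left): buffer="hoaano" (len 6), cursors c1@3 c2@3, authorship ..12..

Answer: 3 3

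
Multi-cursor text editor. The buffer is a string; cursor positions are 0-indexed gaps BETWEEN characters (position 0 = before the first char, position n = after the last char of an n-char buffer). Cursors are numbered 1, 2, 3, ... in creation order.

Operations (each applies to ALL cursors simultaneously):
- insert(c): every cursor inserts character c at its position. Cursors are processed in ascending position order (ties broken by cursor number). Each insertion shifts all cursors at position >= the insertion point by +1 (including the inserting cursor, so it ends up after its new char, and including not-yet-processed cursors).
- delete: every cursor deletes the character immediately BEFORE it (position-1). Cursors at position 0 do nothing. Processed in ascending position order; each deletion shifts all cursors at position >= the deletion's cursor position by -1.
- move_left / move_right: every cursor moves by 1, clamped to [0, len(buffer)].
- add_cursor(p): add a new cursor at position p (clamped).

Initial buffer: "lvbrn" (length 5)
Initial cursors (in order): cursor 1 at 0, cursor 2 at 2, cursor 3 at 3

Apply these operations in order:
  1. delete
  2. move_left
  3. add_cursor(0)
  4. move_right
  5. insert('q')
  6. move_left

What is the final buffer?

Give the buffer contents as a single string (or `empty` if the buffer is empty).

After op 1 (delete): buffer="lrn" (len 3), cursors c1@0 c2@1 c3@1, authorship ...
After op 2 (move_left): buffer="lrn" (len 3), cursors c1@0 c2@0 c3@0, authorship ...
After op 3 (add_cursor(0)): buffer="lrn" (len 3), cursors c1@0 c2@0 c3@0 c4@0, authorship ...
After op 4 (move_right): buffer="lrn" (len 3), cursors c1@1 c2@1 c3@1 c4@1, authorship ...
After op 5 (insert('q')): buffer="lqqqqrn" (len 7), cursors c1@5 c2@5 c3@5 c4@5, authorship .1234..
After op 6 (move_left): buffer="lqqqqrn" (len 7), cursors c1@4 c2@4 c3@4 c4@4, authorship .1234..

Answer: lqqqqrn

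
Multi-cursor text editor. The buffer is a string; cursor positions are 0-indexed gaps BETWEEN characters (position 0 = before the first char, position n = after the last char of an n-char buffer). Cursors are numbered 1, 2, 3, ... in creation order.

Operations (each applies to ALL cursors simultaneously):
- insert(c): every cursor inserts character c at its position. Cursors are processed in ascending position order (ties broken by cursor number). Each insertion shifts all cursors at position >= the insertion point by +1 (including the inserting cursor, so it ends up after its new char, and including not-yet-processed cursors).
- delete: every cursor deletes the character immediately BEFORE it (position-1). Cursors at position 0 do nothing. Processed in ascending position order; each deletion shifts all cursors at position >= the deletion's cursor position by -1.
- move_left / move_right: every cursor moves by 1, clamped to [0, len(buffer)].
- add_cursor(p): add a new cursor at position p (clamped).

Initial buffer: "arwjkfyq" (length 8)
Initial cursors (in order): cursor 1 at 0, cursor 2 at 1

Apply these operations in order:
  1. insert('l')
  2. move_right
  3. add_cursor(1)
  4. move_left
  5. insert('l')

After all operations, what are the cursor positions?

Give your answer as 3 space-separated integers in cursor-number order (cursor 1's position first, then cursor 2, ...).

After op 1 (insert('l')): buffer="lalrwjkfyq" (len 10), cursors c1@1 c2@3, authorship 1.2.......
After op 2 (move_right): buffer="lalrwjkfyq" (len 10), cursors c1@2 c2@4, authorship 1.2.......
After op 3 (add_cursor(1)): buffer="lalrwjkfyq" (len 10), cursors c3@1 c1@2 c2@4, authorship 1.2.......
After op 4 (move_left): buffer="lalrwjkfyq" (len 10), cursors c3@0 c1@1 c2@3, authorship 1.2.......
After op 5 (insert('l')): buffer="lllallrwjkfyq" (len 13), cursors c3@1 c1@3 c2@6, authorship 311.22.......

Answer: 3 6 1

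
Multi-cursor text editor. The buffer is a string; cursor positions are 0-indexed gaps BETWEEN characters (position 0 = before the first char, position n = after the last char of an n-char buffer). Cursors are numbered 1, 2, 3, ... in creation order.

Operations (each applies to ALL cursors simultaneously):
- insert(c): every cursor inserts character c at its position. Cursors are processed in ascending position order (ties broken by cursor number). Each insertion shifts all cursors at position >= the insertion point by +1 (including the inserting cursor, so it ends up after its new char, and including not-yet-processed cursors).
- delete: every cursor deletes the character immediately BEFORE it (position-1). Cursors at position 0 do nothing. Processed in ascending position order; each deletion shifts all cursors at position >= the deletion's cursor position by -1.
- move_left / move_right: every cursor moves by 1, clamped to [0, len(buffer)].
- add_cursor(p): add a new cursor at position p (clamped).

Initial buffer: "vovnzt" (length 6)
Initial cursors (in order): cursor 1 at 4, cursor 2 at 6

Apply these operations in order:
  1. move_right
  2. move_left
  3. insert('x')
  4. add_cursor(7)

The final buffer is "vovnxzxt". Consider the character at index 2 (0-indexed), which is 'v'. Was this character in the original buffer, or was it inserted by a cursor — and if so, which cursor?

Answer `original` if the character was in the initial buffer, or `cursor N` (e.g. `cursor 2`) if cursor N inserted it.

After op 1 (move_right): buffer="vovnzt" (len 6), cursors c1@5 c2@6, authorship ......
After op 2 (move_left): buffer="vovnzt" (len 6), cursors c1@4 c2@5, authorship ......
After op 3 (insert('x')): buffer="vovnxzxt" (len 8), cursors c1@5 c2@7, authorship ....1.2.
After op 4 (add_cursor(7)): buffer="vovnxzxt" (len 8), cursors c1@5 c2@7 c3@7, authorship ....1.2.
Authorship (.=original, N=cursor N): . . . . 1 . 2 .
Index 2: author = original

Answer: original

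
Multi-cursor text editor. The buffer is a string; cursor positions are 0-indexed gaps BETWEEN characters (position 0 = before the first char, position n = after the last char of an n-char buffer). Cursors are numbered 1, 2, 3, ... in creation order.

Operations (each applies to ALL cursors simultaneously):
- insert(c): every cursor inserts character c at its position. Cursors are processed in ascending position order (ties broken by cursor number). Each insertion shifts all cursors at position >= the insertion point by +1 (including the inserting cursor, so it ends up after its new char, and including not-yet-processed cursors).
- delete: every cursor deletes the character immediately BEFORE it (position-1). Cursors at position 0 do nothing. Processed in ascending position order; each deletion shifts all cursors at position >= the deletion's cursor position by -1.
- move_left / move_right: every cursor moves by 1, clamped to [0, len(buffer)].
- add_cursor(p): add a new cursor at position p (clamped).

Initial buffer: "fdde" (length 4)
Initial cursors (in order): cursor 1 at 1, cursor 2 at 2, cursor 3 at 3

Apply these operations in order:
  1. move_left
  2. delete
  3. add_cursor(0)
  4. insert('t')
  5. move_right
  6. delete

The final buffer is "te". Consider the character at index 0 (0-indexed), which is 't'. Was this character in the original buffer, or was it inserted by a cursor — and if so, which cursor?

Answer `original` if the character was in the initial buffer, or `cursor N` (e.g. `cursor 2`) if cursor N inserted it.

After op 1 (move_left): buffer="fdde" (len 4), cursors c1@0 c2@1 c3@2, authorship ....
After op 2 (delete): buffer="de" (len 2), cursors c1@0 c2@0 c3@0, authorship ..
After op 3 (add_cursor(0)): buffer="de" (len 2), cursors c1@0 c2@0 c3@0 c4@0, authorship ..
After op 4 (insert('t')): buffer="ttttde" (len 6), cursors c1@4 c2@4 c3@4 c4@4, authorship 1234..
After op 5 (move_right): buffer="ttttde" (len 6), cursors c1@5 c2@5 c3@5 c4@5, authorship 1234..
After op 6 (delete): buffer="te" (len 2), cursors c1@1 c2@1 c3@1 c4@1, authorship 1.
Authorship (.=original, N=cursor N): 1 .
Index 0: author = 1

Answer: cursor 1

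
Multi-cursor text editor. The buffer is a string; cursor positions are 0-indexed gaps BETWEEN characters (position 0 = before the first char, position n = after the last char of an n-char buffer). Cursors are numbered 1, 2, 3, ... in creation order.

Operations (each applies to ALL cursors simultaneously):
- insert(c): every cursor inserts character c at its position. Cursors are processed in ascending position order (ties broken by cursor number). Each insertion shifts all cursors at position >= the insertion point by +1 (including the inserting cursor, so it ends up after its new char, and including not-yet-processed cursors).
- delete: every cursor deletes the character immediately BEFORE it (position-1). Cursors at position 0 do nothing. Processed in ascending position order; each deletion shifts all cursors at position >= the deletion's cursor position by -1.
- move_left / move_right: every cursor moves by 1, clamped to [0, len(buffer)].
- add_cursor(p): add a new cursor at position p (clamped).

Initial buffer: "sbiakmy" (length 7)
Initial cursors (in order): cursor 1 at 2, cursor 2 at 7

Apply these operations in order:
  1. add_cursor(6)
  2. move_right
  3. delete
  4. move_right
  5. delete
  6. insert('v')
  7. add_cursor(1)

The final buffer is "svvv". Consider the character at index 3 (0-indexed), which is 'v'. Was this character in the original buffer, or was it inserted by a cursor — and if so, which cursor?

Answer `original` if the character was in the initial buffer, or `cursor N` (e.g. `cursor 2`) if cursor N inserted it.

After op 1 (add_cursor(6)): buffer="sbiakmy" (len 7), cursors c1@2 c3@6 c2@7, authorship .......
After op 2 (move_right): buffer="sbiakmy" (len 7), cursors c1@3 c2@7 c3@7, authorship .......
After op 3 (delete): buffer="sbak" (len 4), cursors c1@2 c2@4 c3@4, authorship ....
After op 4 (move_right): buffer="sbak" (len 4), cursors c1@3 c2@4 c3@4, authorship ....
After op 5 (delete): buffer="s" (len 1), cursors c1@1 c2@1 c3@1, authorship .
After op 6 (insert('v')): buffer="svvv" (len 4), cursors c1@4 c2@4 c3@4, authorship .123
After op 7 (add_cursor(1)): buffer="svvv" (len 4), cursors c4@1 c1@4 c2@4 c3@4, authorship .123
Authorship (.=original, N=cursor N): . 1 2 3
Index 3: author = 3

Answer: cursor 3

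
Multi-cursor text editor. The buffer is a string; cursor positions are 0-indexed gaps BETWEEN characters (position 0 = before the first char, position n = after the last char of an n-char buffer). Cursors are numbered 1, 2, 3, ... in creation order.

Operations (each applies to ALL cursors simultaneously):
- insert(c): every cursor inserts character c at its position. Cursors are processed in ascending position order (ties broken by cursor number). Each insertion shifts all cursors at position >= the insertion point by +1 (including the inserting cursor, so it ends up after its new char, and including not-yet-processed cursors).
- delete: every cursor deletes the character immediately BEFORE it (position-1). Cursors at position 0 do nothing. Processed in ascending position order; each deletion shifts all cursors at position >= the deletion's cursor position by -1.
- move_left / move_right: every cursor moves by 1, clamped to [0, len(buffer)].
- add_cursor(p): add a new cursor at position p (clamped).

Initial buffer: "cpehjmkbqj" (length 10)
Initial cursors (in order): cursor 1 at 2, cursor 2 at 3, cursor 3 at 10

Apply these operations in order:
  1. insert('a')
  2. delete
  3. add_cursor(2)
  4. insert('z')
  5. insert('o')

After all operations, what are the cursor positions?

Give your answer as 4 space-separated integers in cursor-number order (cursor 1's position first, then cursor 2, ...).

After op 1 (insert('a')): buffer="cpaeahjmkbqja" (len 13), cursors c1@3 c2@5 c3@13, authorship ..1.2.......3
After op 2 (delete): buffer="cpehjmkbqj" (len 10), cursors c1@2 c2@3 c3@10, authorship ..........
After op 3 (add_cursor(2)): buffer="cpehjmkbqj" (len 10), cursors c1@2 c4@2 c2@3 c3@10, authorship ..........
After op 4 (insert('z')): buffer="cpzzezhjmkbqjz" (len 14), cursors c1@4 c4@4 c2@6 c3@14, authorship ..14.2.......3
After op 5 (insert('o')): buffer="cpzzooezohjmkbqjzo" (len 18), cursors c1@6 c4@6 c2@9 c3@18, authorship ..1414.22.......33

Answer: 6 9 18 6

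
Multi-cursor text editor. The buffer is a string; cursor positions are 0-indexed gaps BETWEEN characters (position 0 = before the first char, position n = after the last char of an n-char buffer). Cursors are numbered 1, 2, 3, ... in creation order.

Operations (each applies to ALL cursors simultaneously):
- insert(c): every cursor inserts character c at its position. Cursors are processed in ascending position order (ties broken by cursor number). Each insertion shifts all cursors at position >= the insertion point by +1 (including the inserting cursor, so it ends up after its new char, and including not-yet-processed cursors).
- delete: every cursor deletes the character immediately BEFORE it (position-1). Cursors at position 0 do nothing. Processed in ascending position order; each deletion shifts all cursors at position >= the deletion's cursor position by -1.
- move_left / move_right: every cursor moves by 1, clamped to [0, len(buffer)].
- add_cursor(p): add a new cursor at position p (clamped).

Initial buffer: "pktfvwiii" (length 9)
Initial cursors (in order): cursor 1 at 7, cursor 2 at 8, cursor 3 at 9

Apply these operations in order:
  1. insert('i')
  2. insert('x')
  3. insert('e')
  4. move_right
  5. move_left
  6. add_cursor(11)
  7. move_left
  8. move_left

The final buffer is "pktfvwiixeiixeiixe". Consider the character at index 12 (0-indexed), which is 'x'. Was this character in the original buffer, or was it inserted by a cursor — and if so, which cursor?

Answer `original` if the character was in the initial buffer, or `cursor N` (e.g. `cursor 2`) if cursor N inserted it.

Answer: cursor 2

Derivation:
After op 1 (insert('i')): buffer="pktfvwiiiiii" (len 12), cursors c1@8 c2@10 c3@12, authorship .......1.2.3
After op 2 (insert('x')): buffer="pktfvwiixiixiix" (len 15), cursors c1@9 c2@12 c3@15, authorship .......11.22.33
After op 3 (insert('e')): buffer="pktfvwiixeiixeiixe" (len 18), cursors c1@10 c2@14 c3@18, authorship .......111.222.333
After op 4 (move_right): buffer="pktfvwiixeiixeiixe" (len 18), cursors c1@11 c2@15 c3@18, authorship .......111.222.333
After op 5 (move_left): buffer="pktfvwiixeiixeiixe" (len 18), cursors c1@10 c2@14 c3@17, authorship .......111.222.333
After op 6 (add_cursor(11)): buffer="pktfvwiixeiixeiixe" (len 18), cursors c1@10 c4@11 c2@14 c3@17, authorship .......111.222.333
After op 7 (move_left): buffer="pktfvwiixeiixeiixe" (len 18), cursors c1@9 c4@10 c2@13 c3@16, authorship .......111.222.333
After op 8 (move_left): buffer="pktfvwiixeiixeiixe" (len 18), cursors c1@8 c4@9 c2@12 c3@15, authorship .......111.222.333
Authorship (.=original, N=cursor N): . . . . . . . 1 1 1 . 2 2 2 . 3 3 3
Index 12: author = 2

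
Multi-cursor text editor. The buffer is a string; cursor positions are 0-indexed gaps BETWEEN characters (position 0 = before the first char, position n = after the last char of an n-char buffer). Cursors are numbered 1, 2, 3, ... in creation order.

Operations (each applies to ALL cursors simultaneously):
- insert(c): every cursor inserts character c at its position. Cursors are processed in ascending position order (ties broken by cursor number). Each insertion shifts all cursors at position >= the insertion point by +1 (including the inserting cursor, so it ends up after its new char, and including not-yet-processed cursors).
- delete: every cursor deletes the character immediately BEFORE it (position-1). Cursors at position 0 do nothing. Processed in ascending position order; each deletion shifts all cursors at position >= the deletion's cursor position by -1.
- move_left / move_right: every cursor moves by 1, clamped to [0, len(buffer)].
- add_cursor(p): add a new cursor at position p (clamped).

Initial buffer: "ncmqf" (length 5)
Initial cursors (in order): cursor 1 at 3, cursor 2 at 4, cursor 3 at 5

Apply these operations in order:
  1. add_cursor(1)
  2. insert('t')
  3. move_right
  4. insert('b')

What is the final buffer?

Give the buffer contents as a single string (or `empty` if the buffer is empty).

After op 1 (add_cursor(1)): buffer="ncmqf" (len 5), cursors c4@1 c1@3 c2@4 c3@5, authorship .....
After op 2 (insert('t')): buffer="ntcmtqtft" (len 9), cursors c4@2 c1@5 c2@7 c3@9, authorship .4..1.2.3
After op 3 (move_right): buffer="ntcmtqtft" (len 9), cursors c4@3 c1@6 c2@8 c3@9, authorship .4..1.2.3
After op 4 (insert('b')): buffer="ntcbmtqbtfbtb" (len 13), cursors c4@4 c1@8 c2@11 c3@13, authorship .4.4.1.12.233

Answer: ntcbmtqbtfbtb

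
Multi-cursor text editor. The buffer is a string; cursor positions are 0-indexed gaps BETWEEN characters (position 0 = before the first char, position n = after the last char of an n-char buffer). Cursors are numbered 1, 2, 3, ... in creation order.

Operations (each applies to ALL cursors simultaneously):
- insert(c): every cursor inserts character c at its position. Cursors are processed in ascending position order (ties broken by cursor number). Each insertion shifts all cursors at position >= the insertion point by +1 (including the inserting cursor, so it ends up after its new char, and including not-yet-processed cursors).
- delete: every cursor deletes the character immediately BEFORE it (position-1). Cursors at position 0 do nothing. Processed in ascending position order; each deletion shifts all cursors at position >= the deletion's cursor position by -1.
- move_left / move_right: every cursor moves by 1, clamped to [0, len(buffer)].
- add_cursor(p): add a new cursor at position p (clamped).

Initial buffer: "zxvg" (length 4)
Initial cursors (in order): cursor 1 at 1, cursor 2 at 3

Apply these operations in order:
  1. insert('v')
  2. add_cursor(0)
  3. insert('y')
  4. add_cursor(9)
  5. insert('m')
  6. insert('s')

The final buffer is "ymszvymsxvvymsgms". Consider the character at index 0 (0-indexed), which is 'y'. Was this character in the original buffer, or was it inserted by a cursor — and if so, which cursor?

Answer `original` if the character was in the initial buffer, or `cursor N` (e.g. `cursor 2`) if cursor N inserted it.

After op 1 (insert('v')): buffer="zvxvvg" (len 6), cursors c1@2 c2@5, authorship .1..2.
After op 2 (add_cursor(0)): buffer="zvxvvg" (len 6), cursors c3@0 c1@2 c2@5, authorship .1..2.
After op 3 (insert('y')): buffer="yzvyxvvyg" (len 9), cursors c3@1 c1@4 c2@8, authorship 3.11..22.
After op 4 (add_cursor(9)): buffer="yzvyxvvyg" (len 9), cursors c3@1 c1@4 c2@8 c4@9, authorship 3.11..22.
After op 5 (insert('m')): buffer="ymzvymxvvymgm" (len 13), cursors c3@2 c1@6 c2@11 c4@13, authorship 33.111..222.4
After op 6 (insert('s')): buffer="ymszvymsxvvymsgms" (len 17), cursors c3@3 c1@8 c2@14 c4@17, authorship 333.1111..2222.44
Authorship (.=original, N=cursor N): 3 3 3 . 1 1 1 1 . . 2 2 2 2 . 4 4
Index 0: author = 3

Answer: cursor 3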